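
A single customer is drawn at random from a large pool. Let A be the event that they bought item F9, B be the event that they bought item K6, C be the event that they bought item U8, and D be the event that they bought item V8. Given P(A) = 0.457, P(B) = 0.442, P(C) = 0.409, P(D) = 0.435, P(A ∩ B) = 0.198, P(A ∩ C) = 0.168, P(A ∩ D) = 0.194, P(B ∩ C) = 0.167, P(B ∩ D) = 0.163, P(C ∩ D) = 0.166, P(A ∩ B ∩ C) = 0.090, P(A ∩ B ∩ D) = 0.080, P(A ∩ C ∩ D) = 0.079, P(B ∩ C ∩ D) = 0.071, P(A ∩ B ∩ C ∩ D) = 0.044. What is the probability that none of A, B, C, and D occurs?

Inclusion–exclusion gives
P(A ∪ B ∪ C ∪ D) = 0.457 + 0.442 + 0.409 + 0.435 − 0.198 − 0.168 − 0.194 − 0.167 − 0.163 − 0.166 + 0.090 + 0.080 + 0.079 + 0.071 − 0.044 = 0.963
P(none) = 1 − 0.963 = 0.037

0.037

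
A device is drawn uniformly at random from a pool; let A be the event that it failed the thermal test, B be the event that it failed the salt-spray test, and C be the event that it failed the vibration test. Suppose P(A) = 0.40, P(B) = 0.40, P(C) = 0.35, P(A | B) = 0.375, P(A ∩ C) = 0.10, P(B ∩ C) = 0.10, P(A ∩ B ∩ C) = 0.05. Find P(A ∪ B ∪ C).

P(A ∩ B) = P(B)·P(A|B) = 0.40 × 0.375 = 0.15
P(A ∪ B ∪ C) = 0.40 + 0.40 + 0.35 − 0.15 − 0.10 − 0.10 + 0.05 = 0.85

0.85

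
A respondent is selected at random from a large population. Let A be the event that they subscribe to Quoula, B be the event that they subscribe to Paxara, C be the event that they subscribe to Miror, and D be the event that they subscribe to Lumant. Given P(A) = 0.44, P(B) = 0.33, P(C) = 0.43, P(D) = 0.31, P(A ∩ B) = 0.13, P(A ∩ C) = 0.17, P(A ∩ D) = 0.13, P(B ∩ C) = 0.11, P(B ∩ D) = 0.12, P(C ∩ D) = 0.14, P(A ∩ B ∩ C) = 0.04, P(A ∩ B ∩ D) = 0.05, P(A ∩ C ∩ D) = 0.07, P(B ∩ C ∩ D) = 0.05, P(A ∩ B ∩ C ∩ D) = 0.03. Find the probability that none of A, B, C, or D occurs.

0.11

P(A ∪ B ∪ C ∪ D) = 0.44 + 0.33 + 0.43 + 0.31 − 0.13 − 0.17 − 0.13 − 0.11 − 0.12 − 0.14 + 0.04 + 0.05 + 0.07 + 0.05 − 0.03 = 0.89
P(none) = 1 − 0.89 = 0.11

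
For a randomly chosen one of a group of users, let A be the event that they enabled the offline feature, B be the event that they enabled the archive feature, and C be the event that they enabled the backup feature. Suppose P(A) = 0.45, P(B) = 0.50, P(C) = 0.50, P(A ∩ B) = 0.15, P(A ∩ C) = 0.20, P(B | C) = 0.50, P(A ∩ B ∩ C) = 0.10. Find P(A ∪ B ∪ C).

0.95

P(B ∩ C) = P(C)·P(B|C) = 0.50 × 0.50 = 0.25
P(A ∪ B ∪ C) = 0.45 + 0.50 + 0.50 − 0.15 − 0.20 − 0.25 + 0.10 = 0.95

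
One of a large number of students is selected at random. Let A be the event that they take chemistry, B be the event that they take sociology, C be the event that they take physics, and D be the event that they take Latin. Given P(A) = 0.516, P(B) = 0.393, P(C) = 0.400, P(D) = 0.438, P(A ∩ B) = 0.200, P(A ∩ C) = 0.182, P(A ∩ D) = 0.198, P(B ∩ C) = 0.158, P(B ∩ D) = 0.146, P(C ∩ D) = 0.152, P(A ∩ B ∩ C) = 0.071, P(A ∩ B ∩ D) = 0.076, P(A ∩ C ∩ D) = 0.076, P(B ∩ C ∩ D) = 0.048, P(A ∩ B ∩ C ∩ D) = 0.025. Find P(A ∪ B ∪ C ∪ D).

0.957

Using inclusion–exclusion:
P(A ∪ B ∪ C ∪ D) = 0.516 + 0.393 + 0.400 + 0.438 − 0.200 − 0.182 − 0.198 − 0.158 − 0.146 − 0.152 + 0.071 + 0.076 + 0.076 + 0.048 − 0.025 = 0.957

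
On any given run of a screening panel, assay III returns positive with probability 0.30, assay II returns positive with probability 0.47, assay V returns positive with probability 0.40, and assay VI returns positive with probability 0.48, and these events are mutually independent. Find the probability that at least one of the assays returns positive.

Independence gives P(none) = ∏(1 − pᵢ).
P(none) = (1 − 0.30) × (1 − 0.47) × (1 − 0.40) × (1 − 0.48) = 0.70 × 0.53 × 0.60 × 0.52 = 0.115752
P(at least one) = 1 − 0.115752 = 0.884248

0.884248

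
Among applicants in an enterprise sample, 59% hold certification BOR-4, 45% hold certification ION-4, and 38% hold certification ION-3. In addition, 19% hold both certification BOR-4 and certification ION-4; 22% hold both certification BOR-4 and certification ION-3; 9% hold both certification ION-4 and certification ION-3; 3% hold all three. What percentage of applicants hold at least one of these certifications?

By inclusion-exclusion,
P(union) = 59 + 45 + 38 − 19 − 22 − 9 + 3 = 95%

95%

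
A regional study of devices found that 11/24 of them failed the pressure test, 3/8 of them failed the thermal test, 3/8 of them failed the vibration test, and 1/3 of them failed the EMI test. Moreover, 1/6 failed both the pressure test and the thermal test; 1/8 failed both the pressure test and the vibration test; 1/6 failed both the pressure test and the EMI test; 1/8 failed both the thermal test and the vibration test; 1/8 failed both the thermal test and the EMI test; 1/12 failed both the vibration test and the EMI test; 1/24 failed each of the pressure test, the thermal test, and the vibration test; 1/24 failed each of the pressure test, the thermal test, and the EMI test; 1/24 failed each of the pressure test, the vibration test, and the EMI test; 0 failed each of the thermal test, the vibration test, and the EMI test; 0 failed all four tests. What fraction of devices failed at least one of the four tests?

7/8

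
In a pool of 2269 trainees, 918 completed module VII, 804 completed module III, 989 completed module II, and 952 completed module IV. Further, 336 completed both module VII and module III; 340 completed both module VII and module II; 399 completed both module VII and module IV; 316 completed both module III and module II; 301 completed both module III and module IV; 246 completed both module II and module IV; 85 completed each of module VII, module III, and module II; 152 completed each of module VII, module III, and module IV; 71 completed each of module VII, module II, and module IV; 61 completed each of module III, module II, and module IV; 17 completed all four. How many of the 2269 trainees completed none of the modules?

Using inclusion–exclusion:
N(≥1) = 918 + 804 + 989 + 952 − 336 − 340 − 399 − 316 − 301 − 246 + 85 + 152 + 71 + 61 − 17 = 2077
None: 2269 − 2077 = 192

192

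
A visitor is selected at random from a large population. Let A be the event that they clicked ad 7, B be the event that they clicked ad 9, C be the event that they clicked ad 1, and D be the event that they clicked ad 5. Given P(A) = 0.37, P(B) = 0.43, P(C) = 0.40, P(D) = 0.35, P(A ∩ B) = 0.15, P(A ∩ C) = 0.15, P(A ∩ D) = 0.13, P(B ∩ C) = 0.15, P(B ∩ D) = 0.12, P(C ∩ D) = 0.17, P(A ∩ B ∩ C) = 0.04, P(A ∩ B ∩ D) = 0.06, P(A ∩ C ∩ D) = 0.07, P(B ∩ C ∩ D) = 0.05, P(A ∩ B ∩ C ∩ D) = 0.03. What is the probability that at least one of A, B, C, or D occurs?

P(A ∪ B ∪ C ∪ D) = 0.37 + 0.43 + 0.40 + 0.35 − 0.15 − 0.15 − 0.13 − 0.15 − 0.12 − 0.17 + 0.04 + 0.06 + 0.07 + 0.05 − 0.03 = 0.87

0.87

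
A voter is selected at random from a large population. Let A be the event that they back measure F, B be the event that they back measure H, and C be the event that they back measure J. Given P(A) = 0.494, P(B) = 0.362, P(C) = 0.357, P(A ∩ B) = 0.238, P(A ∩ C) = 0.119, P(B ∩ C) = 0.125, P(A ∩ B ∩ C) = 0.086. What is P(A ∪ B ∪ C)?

0.817

By inclusion–exclusion:
P(A ∪ B ∪ C) = 0.494 + 0.362 + 0.357 − 0.238 − 0.119 − 0.125 + 0.086 = 0.817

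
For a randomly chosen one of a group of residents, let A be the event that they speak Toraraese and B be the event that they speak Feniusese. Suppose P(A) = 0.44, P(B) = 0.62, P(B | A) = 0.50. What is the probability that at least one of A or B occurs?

P(A ∩ B) = P(A)·P(B|A) = 0.44 × 0.50 = 0.22
Inclusion–exclusion gives
P(A ∪ B) = 0.44 + 0.62 − 0.22 = 0.84

0.84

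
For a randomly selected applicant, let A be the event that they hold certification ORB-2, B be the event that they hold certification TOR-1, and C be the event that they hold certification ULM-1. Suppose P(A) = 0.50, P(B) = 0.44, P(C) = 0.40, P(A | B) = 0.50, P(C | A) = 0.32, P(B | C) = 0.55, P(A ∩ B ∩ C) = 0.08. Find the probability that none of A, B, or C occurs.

P(A ∩ B) = P(B)·P(A|B) = 0.44 × 0.50 = 0.22
P(A ∩ C) = P(A)·P(C|A) = 0.50 × 0.32 = 0.16
P(B ∩ C) = P(C)·P(B|C) = 0.40 × 0.55 = 0.22
Inclusion–exclusion gives
P(A ∪ B ∪ C) = 0.50 + 0.44 + 0.40 − 0.22 − 0.16 − 0.22 + 0.08 = 0.82
P(none) = 1 − 0.82 = 0.18

0.18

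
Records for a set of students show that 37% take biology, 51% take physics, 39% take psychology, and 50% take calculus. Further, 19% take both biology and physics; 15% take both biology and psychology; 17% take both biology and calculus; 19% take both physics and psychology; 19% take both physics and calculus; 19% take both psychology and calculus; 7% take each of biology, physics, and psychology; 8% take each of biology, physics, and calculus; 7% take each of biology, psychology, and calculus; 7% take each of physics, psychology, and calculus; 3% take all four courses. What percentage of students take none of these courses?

5%

Apply inclusion-exclusion:
P(at least one) = 37 + 51 + 39 + 50 − 19 − 15 − 17 − 19 − 19 − 19 + 7 + 8 + 7 + 7 − 3 = 95%
P(none) = 100% − 95% = 5%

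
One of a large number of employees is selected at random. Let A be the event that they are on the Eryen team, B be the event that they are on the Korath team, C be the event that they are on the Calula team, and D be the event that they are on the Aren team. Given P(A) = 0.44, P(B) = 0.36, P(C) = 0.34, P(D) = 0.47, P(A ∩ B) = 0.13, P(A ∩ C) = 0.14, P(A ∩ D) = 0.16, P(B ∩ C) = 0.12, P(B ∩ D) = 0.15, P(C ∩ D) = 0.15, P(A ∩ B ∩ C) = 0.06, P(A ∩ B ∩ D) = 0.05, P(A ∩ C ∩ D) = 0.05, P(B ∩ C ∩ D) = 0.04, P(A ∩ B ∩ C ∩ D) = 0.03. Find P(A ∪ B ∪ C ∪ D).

P(A ∪ B ∪ C ∪ D) = 0.44 + 0.36 + 0.34 + 0.47 − 0.13 − 0.14 − 0.16 − 0.12 − 0.15 − 0.15 + 0.06 + 0.05 + 0.05 + 0.04 − 0.03 = 0.93

0.93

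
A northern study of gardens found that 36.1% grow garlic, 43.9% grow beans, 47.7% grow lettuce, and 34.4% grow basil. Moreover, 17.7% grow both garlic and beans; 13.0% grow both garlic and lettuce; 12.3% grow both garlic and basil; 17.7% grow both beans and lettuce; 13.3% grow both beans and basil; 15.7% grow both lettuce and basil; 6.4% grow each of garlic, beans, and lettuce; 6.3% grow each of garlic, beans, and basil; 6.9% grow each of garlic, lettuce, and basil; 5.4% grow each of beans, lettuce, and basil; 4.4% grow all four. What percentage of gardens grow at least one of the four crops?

Apply inclusion-exclusion:
P(at least one) = 36.1 + 43.9 + 47.7 + 34.4 − 17.7 − 13.0 − 12.3 − 17.7 − 13.3 − 15.7 + 6.4 + 6.3 + 6.9 + 5.4 − 4.4 = 93.0%

93.0%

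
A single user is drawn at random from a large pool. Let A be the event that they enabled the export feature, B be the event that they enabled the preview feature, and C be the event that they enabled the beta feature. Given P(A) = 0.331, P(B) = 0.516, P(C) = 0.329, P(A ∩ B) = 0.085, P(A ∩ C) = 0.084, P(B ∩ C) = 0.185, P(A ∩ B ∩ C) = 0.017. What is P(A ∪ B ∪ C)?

0.839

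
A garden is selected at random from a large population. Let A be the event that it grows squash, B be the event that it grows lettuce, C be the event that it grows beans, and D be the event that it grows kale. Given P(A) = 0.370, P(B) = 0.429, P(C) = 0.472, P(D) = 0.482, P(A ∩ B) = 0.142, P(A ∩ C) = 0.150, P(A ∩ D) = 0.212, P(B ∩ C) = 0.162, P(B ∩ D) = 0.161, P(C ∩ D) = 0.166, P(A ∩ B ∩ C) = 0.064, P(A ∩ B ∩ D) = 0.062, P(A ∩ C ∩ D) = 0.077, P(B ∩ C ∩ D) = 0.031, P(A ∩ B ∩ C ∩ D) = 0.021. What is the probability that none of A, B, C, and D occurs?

P(A ∪ B ∪ C ∪ D) = 0.370 + 0.429 + 0.472 + 0.482 − 0.142 − 0.150 − 0.212 − 0.162 − 0.161 − 0.166 + 0.064 + 0.062 + 0.077 + 0.031 − 0.021 = 0.973
P(none) = 1 − 0.973 = 0.027

0.027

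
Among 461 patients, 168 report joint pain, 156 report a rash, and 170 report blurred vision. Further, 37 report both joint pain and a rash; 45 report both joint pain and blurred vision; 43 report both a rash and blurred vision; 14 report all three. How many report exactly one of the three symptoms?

|exactly one| = 168 + 156 + 170 − 2·37 − 2·45 − 2·43 + 3·14 = 286

286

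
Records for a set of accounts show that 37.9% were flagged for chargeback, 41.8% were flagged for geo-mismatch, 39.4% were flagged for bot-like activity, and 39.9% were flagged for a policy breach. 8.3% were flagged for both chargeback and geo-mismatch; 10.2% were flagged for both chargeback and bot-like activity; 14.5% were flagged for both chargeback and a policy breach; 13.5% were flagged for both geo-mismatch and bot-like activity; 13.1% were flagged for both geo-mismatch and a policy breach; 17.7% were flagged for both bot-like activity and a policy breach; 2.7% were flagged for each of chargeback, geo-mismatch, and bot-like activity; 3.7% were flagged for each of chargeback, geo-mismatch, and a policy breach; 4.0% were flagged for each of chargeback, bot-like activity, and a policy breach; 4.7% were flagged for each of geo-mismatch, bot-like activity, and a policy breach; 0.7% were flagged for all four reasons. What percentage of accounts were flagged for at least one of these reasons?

Using inclusion–exclusion:
P(≥1) = 37.9 + 41.8 + 39.4 + 39.9 − 8.3 − 10.2 − 14.5 − 13.5 − 13.1 − 17.7 + 2.7 + 3.7 + 4.0 + 4.7 − 0.7 = 96.1%

96.1%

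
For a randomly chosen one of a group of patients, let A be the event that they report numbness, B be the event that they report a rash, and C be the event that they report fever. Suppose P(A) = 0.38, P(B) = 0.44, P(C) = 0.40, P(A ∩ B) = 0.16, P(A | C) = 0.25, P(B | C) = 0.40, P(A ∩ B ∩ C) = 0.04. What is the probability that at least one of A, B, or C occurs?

0.84

P(A ∩ C) = P(C)·P(A|C) = 0.40 × 0.25 = 0.10
P(B ∩ C) = P(C)·P(B|C) = 0.40 × 0.40 = 0.16
P(A ∪ B ∪ C) = 0.38 + 0.44 + 0.40 − 0.16 − 0.10 − 0.16 + 0.04 = 0.84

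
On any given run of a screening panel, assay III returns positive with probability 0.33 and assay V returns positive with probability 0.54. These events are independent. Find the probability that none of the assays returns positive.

0.3082

Since the events are independent, P(none) is the product of the individual non-occurrence probabilities.
P(none) = (1 − 0.33) × (1 − 0.54) = 0.67 × 0.46 = 0.3082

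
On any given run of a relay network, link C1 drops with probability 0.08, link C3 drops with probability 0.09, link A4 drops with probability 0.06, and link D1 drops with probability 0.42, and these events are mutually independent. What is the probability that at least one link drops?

0.54355856

P(none) = (1 − 0.08) × (1 − 0.09) × (1 − 0.06) × (1 − 0.42) = 0.92 × 0.91 × 0.94 × 0.58 = 0.45644144
P(at least one) = 1 − 0.45644144 = 0.54355856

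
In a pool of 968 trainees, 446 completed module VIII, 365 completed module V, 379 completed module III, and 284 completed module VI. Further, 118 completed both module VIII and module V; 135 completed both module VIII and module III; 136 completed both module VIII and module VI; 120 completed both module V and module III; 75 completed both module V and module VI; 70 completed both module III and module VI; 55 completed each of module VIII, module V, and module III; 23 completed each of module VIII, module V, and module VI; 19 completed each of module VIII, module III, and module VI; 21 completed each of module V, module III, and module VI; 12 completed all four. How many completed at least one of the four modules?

926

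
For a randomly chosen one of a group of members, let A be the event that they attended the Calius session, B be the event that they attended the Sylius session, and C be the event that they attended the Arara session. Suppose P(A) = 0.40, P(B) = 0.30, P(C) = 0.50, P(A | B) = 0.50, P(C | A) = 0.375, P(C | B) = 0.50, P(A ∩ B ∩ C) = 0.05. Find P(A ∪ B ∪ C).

0.80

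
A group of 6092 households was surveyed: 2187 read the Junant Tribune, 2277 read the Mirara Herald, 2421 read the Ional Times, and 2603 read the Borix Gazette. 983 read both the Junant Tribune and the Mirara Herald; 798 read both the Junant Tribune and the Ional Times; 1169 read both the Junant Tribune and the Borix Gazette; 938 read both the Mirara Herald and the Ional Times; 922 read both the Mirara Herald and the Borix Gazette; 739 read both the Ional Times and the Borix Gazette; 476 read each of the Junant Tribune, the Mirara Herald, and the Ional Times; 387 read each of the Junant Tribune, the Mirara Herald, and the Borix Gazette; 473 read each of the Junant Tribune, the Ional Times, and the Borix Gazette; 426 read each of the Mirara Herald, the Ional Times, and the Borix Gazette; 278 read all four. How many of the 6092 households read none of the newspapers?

669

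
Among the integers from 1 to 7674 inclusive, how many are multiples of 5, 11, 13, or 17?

2824

floor(7674/5) + floor(7674/11) + floor(7674/13) + floor(7674/17) − floor(7674/55) − floor(7674/65) − floor(7674/85) − floor(7674/143) − floor(7674/187) − floor(7674/221) + floor(7674/715) + floor(7674/935) + floor(7674/1105) + floor(7674/2431) − floor(7674/12155) = 1534 + 697 + 590 + 451 − 139 − 118 − 90 − 53 − 41 − 34 + 10 + 8 + 6 + 3 − 0 = 2824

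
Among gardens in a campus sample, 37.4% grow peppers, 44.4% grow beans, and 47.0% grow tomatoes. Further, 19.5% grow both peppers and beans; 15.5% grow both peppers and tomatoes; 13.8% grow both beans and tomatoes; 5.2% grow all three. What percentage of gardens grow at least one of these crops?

Inclusion–exclusion gives
P(at least one) = 37.4 + 44.4 + 47.0 − 19.5 − 15.5 − 13.8 + 5.2 = 85.2%

85.2%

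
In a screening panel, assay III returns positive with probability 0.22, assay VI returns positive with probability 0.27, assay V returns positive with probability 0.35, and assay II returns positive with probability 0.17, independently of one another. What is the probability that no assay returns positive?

P(none) = (1 − 0.22) × (1 − 0.27) × (1 − 0.35) × (1 − 0.17) = 0.78 × 0.73 × 0.65 × 0.83 = 0.3071913

0.3071913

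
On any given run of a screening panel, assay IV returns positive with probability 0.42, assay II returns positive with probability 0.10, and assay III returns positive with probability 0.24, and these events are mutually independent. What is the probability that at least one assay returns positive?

P(none) = (1 − 0.42) × (1 − 0.10) × (1 − 0.24) = 0.58 × 0.90 × 0.76 = 0.39672
P(at least one) = 1 − 0.39672 = 0.60328

0.60328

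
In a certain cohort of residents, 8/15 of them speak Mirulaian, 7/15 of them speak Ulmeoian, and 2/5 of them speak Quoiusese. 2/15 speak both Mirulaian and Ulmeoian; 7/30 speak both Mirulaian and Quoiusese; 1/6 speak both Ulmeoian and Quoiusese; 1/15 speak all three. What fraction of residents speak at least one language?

By inclusion-exclusion,
P(at least one) = 8/15 + 7/15 + 2/5 − 2/15 − 7/30 − 1/6 + 1/15 = 14/15

14/15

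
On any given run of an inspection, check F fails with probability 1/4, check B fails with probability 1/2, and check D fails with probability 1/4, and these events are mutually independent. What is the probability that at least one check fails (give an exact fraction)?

23/32

Independence gives P(none) = ∏(1 − pᵢ).
P(none) = (1 − 1/4) × (1 − 1/2) × (1 − 1/4) = 3/4 × 1/2 × 3/4 = 9/32
P(at least one) = 1 − 9/32 = 23/32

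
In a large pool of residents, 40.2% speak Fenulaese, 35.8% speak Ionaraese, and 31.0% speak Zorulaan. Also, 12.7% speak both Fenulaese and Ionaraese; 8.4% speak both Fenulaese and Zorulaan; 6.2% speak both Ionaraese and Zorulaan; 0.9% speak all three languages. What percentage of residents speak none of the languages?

19.4%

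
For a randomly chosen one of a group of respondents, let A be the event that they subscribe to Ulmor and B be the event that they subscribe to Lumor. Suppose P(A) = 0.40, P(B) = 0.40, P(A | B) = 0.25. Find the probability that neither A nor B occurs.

0.30

P(A ∩ B) = P(B)·P(A|B) = 0.40 × 0.25 = 0.10
Inclusion–exclusion gives
P(A ∪ B) = 0.40 + 0.40 − 0.10 = 0.70
P(none) = 1 − 0.70 = 0.30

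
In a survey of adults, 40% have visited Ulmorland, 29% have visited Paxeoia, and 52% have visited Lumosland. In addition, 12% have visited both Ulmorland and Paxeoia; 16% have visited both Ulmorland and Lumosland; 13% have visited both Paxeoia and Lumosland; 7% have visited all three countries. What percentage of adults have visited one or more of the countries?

P(at least one) = 40 + 29 + 52 − 12 − 16 − 13 + 7 = 87%

87%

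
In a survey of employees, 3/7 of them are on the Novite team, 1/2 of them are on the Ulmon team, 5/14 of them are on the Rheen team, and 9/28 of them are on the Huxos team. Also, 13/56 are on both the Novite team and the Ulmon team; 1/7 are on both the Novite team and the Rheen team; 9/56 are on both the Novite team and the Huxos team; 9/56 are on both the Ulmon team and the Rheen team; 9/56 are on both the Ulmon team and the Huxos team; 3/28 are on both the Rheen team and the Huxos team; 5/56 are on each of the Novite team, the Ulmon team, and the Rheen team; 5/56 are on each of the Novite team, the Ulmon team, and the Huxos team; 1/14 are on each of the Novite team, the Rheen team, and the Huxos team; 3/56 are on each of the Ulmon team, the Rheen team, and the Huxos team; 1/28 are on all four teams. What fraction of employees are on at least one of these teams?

51/56

P(union) = 3/7 + 1/2 + 5/14 + 9/28 − 13/56 − 1/7 − 9/56 − 9/56 − 9/56 − 3/28 + 5/56 + 5/56 + 1/14 + 3/56 − 1/28 = 51/56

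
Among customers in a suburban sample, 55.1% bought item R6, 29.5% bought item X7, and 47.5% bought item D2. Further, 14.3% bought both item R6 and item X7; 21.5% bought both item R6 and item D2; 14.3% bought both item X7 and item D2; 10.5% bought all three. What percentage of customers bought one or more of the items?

92.5%

P(≥1) = 55.1 + 29.5 + 47.5 − 14.3 − 21.5 − 14.3 + 10.5 = 92.5%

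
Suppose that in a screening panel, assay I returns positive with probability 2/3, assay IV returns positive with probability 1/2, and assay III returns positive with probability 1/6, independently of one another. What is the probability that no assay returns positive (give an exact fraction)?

P(none) = (1 − 2/3) × (1 − 1/2) × (1 − 1/6) = 1/3 × 1/2 × 5/6 = 5/36

5/36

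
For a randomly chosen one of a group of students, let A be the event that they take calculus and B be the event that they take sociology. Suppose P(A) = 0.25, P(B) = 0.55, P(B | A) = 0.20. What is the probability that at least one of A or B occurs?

0.75

P(A ∩ B) = P(A)·P(B|A) = 0.25 × 0.20 = 0.05
By inclusion–exclusion:
P(A ∪ B) = 0.25 + 0.55 − 0.05 = 0.75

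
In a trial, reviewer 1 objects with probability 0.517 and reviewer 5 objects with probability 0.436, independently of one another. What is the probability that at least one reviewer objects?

0.727588

P(none) = (1 − 0.517) × (1 − 0.436) = 0.483 × 0.564 = 0.272412
P(at least one) = 1 − 0.272412 = 0.727588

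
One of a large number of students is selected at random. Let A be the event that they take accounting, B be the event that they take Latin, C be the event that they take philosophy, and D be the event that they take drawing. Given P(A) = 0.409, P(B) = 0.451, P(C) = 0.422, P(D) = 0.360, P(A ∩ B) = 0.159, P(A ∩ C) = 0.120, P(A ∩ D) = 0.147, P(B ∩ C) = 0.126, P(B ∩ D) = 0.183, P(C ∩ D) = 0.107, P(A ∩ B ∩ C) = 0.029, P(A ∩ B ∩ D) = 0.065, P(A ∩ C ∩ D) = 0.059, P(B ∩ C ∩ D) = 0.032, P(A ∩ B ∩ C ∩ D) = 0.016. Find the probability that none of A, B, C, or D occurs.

P(A ∪ B ∪ C ∪ D) = 0.409 + 0.451 + 0.422 + 0.360 − 0.159 − 0.120 − 0.147 − 0.126 − 0.183 − 0.107 + 0.029 + 0.065 + 0.059 + 0.032 − 0.016 = 0.969
P(none) = 1 − 0.969 = 0.031

0.031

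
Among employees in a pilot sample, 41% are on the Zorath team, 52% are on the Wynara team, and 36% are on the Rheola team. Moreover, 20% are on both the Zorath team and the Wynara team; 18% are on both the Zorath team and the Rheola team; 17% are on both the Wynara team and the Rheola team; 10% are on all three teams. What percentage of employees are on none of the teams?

16%

Apply inclusion-exclusion:
P(at least one) = 41 + 52 + 36 − 20 − 18 − 17 + 10 = 84%
P(none) = 100% − 84% = 16%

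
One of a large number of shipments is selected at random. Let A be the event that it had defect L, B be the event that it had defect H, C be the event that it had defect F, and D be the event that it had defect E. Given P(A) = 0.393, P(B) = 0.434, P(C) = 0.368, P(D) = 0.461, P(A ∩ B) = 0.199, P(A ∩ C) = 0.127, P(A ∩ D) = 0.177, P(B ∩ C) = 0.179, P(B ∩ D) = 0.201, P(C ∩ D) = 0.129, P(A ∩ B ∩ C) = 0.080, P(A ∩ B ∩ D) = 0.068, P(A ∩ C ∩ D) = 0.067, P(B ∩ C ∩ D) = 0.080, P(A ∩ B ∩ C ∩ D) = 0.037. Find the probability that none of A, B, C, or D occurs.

Inclusion–exclusion gives
P(A ∪ B ∪ C ∪ D) = 0.393 + 0.434 + 0.368 + 0.461 − 0.199 − 0.127 − 0.177 − 0.179 − 0.201 − 0.129 + 0.080 + 0.068 + 0.067 + 0.080 − 0.037 = 0.902
P(none) = 1 − 0.902 = 0.098

0.098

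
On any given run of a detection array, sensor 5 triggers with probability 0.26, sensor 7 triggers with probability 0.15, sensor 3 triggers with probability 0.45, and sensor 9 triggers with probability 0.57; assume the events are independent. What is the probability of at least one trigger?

P(none) = (1 − 0.26) × (1 − 0.15) × (1 − 0.45) × (1 − 0.57) = 0.74 × 0.85 × 0.55 × 0.43 = 0.1487585
P(at least one) = 1 − 0.1487585 = 0.8512415

0.8512415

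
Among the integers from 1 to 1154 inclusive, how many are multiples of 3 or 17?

⌊1154/3⌋ + ⌊1154/17⌋ − ⌊1154/51⌋ = 384 + 67 − 22 = 429

429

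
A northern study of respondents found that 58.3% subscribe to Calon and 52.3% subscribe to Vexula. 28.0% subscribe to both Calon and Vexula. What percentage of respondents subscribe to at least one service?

P(at least one) = 58.3 + 52.3 − 28.0 = 82.6%

82.6%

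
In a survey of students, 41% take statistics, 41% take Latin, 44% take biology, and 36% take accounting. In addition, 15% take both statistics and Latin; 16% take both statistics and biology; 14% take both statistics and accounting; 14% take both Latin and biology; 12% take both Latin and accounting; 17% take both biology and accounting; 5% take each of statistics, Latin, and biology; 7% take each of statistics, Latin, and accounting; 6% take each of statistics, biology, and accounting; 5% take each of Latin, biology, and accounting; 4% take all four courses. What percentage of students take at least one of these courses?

By inclusion–exclusion:
P(≥1) = 41 + 41 + 44 + 36 − 15 − 16 − 14 − 14 − 12 − 17 + 5 + 7 + 6 + 5 − 4 = 93%

93%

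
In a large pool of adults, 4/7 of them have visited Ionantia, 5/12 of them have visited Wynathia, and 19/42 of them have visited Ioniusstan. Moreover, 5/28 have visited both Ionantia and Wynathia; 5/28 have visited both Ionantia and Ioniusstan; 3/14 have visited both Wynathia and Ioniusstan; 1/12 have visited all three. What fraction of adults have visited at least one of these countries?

20/21

By inclusion–exclusion:
P(≥1) = 4/7 + 5/12 + 19/42 − 5/28 − 5/28 − 3/14 + 1/12 = 20/21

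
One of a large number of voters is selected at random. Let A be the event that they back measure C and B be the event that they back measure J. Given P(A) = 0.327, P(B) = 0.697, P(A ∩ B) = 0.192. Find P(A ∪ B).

Inclusion–exclusion gives
P(A ∪ B) = 0.327 + 0.697 − 0.192 = 0.832

0.832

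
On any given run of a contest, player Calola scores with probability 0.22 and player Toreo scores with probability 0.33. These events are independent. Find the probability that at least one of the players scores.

P(none) = (1 − 0.22) × (1 − 0.33) = 0.78 × 0.67 = 0.5226
P(at least one) = 1 − 0.5226 = 0.4774

0.4774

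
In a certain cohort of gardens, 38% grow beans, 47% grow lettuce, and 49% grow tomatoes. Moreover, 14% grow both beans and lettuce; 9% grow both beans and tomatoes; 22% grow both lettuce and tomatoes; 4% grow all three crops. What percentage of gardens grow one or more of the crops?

93%

By inclusion-exclusion,
P(≥1) = 38 + 47 + 49 − 14 − 9 − 22 + 4 = 93%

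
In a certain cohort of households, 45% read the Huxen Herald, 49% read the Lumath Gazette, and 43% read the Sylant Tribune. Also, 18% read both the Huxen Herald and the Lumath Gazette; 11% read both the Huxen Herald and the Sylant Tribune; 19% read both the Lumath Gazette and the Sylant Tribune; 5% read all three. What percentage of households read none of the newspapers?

P(union) = 45 + 49 + 43 − 18 − 11 − 19 + 5 = 94%
P(none) = 100% − 94% = 6%

6%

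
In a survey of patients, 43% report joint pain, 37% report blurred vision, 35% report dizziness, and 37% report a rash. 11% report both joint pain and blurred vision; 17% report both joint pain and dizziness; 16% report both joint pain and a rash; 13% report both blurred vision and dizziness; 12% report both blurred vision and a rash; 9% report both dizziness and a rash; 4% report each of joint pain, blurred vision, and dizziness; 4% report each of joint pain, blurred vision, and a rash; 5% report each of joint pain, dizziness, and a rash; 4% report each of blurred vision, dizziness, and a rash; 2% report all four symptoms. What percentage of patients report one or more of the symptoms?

89%

P(≥1) = 43 + 37 + 35 + 37 − 11 − 17 − 16 − 13 − 12 − 9 + 4 + 4 + 5 + 4 − 2 = 89%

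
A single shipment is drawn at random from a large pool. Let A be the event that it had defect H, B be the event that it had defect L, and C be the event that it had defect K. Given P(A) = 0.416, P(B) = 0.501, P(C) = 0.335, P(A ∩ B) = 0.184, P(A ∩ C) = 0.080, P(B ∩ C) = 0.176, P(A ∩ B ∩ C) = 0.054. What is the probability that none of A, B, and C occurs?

0.134

Inclusion–exclusion gives
P(A ∪ B ∪ C) = 0.416 + 0.501 + 0.335 − 0.184 − 0.080 − 0.176 + 0.054 = 0.866
P(none) = 1 − 0.866 = 0.134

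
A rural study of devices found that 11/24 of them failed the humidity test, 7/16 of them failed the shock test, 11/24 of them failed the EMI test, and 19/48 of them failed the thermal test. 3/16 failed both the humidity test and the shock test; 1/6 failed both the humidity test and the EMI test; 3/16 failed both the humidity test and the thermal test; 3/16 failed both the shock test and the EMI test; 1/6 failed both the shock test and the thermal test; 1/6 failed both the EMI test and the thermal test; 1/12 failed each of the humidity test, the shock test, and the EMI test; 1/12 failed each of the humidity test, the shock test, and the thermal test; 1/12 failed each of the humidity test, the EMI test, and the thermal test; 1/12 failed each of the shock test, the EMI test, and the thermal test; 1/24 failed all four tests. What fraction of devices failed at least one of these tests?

P(at least one) = 11/24 + 7/16 + 11/24 + 19/48 − 3/16 − 1/6 − 3/16 − 3/16 − 1/6 − 1/6 + 1/12 + 1/12 + 1/12 + 1/12 − 1/24 = 47/48

47/48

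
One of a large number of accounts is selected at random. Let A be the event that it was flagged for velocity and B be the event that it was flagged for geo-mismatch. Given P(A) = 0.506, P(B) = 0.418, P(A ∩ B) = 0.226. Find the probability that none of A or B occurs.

P(A ∪ B) = 0.506 + 0.418 − 0.226 = 0.698
P(none) = 1 − 0.698 = 0.302

0.302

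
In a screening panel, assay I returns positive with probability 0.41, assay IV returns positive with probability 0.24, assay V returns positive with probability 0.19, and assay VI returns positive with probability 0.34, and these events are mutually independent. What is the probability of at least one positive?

0.76028536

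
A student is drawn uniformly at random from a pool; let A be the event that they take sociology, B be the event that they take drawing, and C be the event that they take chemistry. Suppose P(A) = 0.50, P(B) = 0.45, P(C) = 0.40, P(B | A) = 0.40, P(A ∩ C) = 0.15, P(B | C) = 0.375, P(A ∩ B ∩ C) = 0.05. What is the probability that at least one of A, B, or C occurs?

0.90

P(A ∩ B) = P(A)·P(B|A) = 0.50 × 0.40 = 0.20
P(B ∩ C) = P(C)·P(B|C) = 0.40 × 0.375 = 0.15
P(A ∪ B ∪ C) = 0.50 + 0.45 + 0.40 − 0.20 − 0.15 − 0.15 + 0.05 = 0.90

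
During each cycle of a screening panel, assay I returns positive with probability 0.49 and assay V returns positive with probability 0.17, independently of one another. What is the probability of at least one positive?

Since the events are independent, P(none) is the product of the individual non-occurrence probabilities.
P(none) = (1 − 0.49) × (1 − 0.17) = 0.51 × 0.83 = 0.4233
P(at least one) = 1 − 0.4233 = 0.5767

0.5767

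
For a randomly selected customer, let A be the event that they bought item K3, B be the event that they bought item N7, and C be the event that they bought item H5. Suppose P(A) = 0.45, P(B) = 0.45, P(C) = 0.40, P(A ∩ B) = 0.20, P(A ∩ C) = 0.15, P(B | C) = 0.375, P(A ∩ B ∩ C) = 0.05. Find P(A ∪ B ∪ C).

P(B ∩ C) = P(C)·P(B|C) = 0.40 × 0.375 = 0.15
Using inclusion–exclusion:
P(A ∪ B ∪ C) = 0.45 + 0.45 + 0.40 − 0.20 − 0.15 − 0.15 + 0.05 = 0.85

0.85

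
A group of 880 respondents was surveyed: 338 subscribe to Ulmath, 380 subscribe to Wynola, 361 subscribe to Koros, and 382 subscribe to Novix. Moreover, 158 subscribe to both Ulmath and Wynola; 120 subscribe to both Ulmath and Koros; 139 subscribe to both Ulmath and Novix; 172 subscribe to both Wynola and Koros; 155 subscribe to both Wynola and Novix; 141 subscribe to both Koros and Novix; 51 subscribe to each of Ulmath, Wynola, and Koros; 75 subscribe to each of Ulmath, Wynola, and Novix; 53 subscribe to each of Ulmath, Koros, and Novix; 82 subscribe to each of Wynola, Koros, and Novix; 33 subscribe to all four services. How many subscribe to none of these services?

76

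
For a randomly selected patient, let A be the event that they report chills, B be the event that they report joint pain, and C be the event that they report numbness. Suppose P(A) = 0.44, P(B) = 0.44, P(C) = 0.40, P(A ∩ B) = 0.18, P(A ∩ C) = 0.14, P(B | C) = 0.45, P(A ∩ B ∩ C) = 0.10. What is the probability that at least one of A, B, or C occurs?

P(B ∩ C) = P(C)·P(B|C) = 0.40 × 0.45 = 0.18
Inclusion–exclusion gives
P(A ∪ B ∪ C) = 0.44 + 0.44 + 0.40 − 0.18 − 0.14 − 0.18 + 0.10 = 0.88

0.88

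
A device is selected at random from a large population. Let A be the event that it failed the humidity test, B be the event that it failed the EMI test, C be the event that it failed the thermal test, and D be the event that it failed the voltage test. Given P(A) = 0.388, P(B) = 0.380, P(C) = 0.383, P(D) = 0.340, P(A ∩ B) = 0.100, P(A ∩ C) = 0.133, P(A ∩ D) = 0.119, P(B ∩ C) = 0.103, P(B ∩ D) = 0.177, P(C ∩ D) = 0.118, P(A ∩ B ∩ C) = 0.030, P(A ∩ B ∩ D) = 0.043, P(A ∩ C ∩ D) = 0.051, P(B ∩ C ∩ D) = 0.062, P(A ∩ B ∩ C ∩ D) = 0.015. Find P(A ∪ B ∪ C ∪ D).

P(A ∪ B ∪ C ∪ D) = 0.388 + 0.380 + 0.383 + 0.340 − 0.100 − 0.133 − 0.119 − 0.103 − 0.177 − 0.118 + 0.030 + 0.043 + 0.051 + 0.062 − 0.015 = 0.912

0.912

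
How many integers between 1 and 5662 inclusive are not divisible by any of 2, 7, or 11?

2207

By inclusion-exclusion,
floor(5662/2) + floor(5662/7) + floor(5662/11) − floor(5662/14) − floor(5662/22) − floor(5662/77) + floor(5662/154) = 2831 + 808 + 514 − 404 − 257 − 73 + 36 = 3455
5662 − 3455 = 2207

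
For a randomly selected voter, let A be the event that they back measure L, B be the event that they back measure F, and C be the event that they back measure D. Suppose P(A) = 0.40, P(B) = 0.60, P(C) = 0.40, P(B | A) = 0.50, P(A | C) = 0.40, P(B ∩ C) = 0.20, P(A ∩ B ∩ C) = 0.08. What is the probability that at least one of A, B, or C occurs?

P(A ∩ B) = P(A)·P(B|A) = 0.40 × 0.50 = 0.20
P(A ∩ C) = P(C)·P(A|C) = 0.40 × 0.40 = 0.16
Apply inclusion-exclusion:
P(A ∪ B ∪ C) = 0.40 + 0.60 + 0.40 − 0.20 − 0.16 − 0.20 + 0.08 = 0.92

0.92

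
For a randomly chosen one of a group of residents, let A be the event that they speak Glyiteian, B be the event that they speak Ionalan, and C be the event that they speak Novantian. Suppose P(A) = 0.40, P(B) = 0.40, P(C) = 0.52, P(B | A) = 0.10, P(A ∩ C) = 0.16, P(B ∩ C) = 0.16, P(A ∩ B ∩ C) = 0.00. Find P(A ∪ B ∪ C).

0.96

P(A ∩ B) = P(A)·P(B|A) = 0.40 × 0.10 = 0.04
By inclusion–exclusion:
P(A ∪ B ∪ C) = 0.40 + 0.40 + 0.52 − 0.04 − 0.16 − 0.16 + 0.00 = 0.96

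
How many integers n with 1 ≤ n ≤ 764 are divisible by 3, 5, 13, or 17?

409

By inclusion-exclusion,
⌊764/3⌋ + ⌊764/5⌋ + ⌊764/13⌋ + ⌊764/17⌋ − ⌊764/15⌋ − ⌊764/39⌋ − ⌊764/51⌋ − ⌊764/65⌋ − ⌊764/85⌋ − ⌊764/221⌋ + ⌊764/195⌋ + ⌊764/255⌋ + ⌊764/663⌋ + ⌊764/1105⌋ − ⌊764/3315⌋ = 254 + 152 + 58 + 44 − 50 − 19 − 14 − 11 − 8 − 3 + 3 + 2 + 1 + 0 − 0 = 409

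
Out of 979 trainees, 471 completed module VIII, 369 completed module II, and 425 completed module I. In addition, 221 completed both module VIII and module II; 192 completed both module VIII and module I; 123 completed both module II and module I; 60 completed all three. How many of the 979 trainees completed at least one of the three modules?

789

N(≥1) = 471 + 369 + 425 − 221 − 192 − 123 + 60 = 789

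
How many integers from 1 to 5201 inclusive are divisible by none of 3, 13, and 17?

Using inclusion–exclusion:
⌊5201/3⌋ + ⌊5201/13⌋ + ⌊5201/17⌋ − ⌊5201/39⌋ − ⌊5201/51⌋ − ⌊5201/221⌋ + ⌊5201/663⌋ = 1733 + 400 + 305 − 133 − 101 − 23 + 7 = 2188
5201 − 2188 = 3013

3013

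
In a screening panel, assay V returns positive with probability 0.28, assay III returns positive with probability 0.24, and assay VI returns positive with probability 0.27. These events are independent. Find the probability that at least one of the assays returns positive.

P(none) = (1 − 0.28) × (1 − 0.24) × (1 − 0.27) = 0.72 × 0.76 × 0.73 = 0.399456
P(at least one) = 1 − 0.399456 = 0.600544

0.600544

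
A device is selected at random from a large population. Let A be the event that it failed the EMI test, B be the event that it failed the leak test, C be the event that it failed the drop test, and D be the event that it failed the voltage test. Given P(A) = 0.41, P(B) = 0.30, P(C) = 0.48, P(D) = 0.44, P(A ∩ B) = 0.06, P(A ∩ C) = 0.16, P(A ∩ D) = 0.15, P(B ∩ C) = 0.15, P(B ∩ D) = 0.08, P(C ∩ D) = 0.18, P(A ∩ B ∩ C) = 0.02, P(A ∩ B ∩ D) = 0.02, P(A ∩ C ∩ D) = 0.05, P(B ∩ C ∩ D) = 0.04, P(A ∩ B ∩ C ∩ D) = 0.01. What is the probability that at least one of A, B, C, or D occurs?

By inclusion-exclusion,
P(A ∪ B ∪ C ∪ D) = 0.41 + 0.30 + 0.48 + 0.44 − 0.06 − 0.16 − 0.15 − 0.15 − 0.08 − 0.18 + 0.02 + 0.02 + 0.05 + 0.04 − 0.01 = 0.97

0.97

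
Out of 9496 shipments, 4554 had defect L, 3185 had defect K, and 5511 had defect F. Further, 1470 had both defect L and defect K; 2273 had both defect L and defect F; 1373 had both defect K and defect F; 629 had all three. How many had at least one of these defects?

Inclusion–exclusion gives
|at least one| = 4554 + 3185 + 5511 − 1470 − 2273 − 1373 + 629 = 8763

8763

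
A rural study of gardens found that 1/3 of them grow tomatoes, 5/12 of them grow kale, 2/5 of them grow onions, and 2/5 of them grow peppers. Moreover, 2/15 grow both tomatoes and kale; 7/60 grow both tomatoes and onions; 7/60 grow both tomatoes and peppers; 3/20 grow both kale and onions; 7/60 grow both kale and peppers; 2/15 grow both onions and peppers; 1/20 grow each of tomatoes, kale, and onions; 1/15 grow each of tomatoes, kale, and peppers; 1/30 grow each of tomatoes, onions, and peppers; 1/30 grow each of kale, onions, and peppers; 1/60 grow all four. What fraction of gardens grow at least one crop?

19/20

Inclusion–exclusion gives
P(at least one) = 1/3 + 5/12 + 2/5 + 2/5 − 2/15 − 7/60 − 7/60 − 3/20 − 7/60 − 2/15 + 1/20 + 1/15 + 1/30 + 1/30 − 1/60 = 19/20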